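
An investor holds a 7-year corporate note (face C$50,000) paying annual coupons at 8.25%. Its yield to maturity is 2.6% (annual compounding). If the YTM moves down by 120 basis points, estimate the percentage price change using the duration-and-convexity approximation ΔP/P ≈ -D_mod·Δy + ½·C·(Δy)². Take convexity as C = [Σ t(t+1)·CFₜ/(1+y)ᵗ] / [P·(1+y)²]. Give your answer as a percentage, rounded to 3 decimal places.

+7.089%

With y = 0.026:
  t   CF        PV=CF/(1+0.026)^t    t·PV        t(t+1)·PV
  1     4,125.00     4,020.4678     4,020.4678       8,040.9357
  2     4,125.00     3,918.5846     7,837.1693      23,511.5078
  3     4,125.00     3,819.2833    11,457.8498      45,831.3992
  4     4,125.00     3,722.4983    14,889.9933      74,449.9663
  5     4,125.00     3,628.1660    18,140.8300     108,844.9800
  6     4,125.00     3,536.2242    21,217.3450     148,521.4151
  7    54,125.00    45,223.7305   316,566.1132   2,532,528.9053
  Σ                 67,868.9547   394,129.7684   2,941,729.1095
P = 67,868.9547; D_Mac = 5.80722 yrs; D_mod = 5.66006 yrs; C = 41.17530.
Duration effect: -5.66006 × (-0.012) = +0.067921
Convexity effect: 0.5 × 41.17530 × (-0.012)² = +0.0029646
ΔP/P ≈ +0.067921 + 0.0029646 = +0.070885 = +7.0885%.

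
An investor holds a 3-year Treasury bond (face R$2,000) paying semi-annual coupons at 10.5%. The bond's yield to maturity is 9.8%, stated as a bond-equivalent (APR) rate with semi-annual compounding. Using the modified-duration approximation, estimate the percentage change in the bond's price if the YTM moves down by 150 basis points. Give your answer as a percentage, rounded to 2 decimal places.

Periodic yield y = 0.049. Modified duration first:
  t   CF        PV=CF/(1+0.049)^t    t·PV
  1       105.00       100.0953       100.0953
  2       105.00        95.4198       190.8395
  3       105.00        90.9626       272.8878
  4       105.00        86.7136       346.8545
  5       105.00        82.6631       413.3157
  6     2,105.00     1,579.7893     9,478.7359
  Σ                  2,035.6438    10,802.7287
P = 2,035.6438; D_Mac = 5.30679 half-year periods = 2.65339 yrs; D_mod = 2.65339/(1+0.049) = 2.52945 yrs.
ΔP/P ≈ -D_mod · Δy = -2.52945 × (-0.015) = +0.037942 = +3.7942%.

+3.79%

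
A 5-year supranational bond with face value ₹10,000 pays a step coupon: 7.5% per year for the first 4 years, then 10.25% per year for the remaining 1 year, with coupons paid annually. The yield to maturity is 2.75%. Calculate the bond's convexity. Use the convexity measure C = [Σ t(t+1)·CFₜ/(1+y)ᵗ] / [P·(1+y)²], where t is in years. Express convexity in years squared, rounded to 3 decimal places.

24.098

With y = 0.0275:
  t   CF        PV=CF/(1+0.0275)^t    t·PV        t(t+1)·PV
  1       750.00       729.9270       729.9270       1,459.8540
  2       750.00       710.3912     1,420.7825       4,262.3475
  3       750.00       691.3783     2,074.1350       8,296.5401
  4       750.00       672.8743     2,691.4972      13,457.4860
  5    11,025.00     9,626.5228    48,132.6142     288,795.6851
  Σ                 12,431.0937    55,048.9559     316,271.9127
P = 12,431.0937.
Convexity = Σ t(t+1)·PV / [P·(1+y)²] = 316,271.9127 / (12,431.0937 × 1.055756) = 24.09837.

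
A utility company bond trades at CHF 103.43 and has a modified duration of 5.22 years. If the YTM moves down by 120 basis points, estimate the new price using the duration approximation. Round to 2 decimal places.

CHF 109.91

Duration approximation: ΔP/P ≈ -D_mod · Δy = -5.22 × (-0.012) = +0.062640.
New price ≈ 103.43 × (1 + 0.062640) = 109.9088552.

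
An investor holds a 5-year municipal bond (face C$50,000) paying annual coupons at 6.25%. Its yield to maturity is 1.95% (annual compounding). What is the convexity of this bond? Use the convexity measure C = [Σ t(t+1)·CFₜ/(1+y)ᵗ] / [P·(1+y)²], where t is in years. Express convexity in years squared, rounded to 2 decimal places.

With y = 0.0195:
  t   CF        PV=CF/(1+0.0195)^t    t·PV        t(t+1)·PV
  1     3,125.00     3,065.2281     3,065.2281       6,130.4561
  2     3,125.00     3,006.5994     6,013.1987      18,039.5962
  3     3,125.00     2,949.0921     8,847.2762      35,389.1048
  4     3,125.00     2,892.6847    11,570.7389      57,853.6944
  5    53,125.00    48,235.0566   241,175.2830   1,447,051.6981
  Σ                 60,148.6608   270,671.7249   1,564,464.5496
P = 60,148.6608.
Convexity = Σ t(t+1)·PV / [P·(1+y)²] = 1,564,464.5496 / (60,148.6608 × 1.039380) = 25.02449.

25.02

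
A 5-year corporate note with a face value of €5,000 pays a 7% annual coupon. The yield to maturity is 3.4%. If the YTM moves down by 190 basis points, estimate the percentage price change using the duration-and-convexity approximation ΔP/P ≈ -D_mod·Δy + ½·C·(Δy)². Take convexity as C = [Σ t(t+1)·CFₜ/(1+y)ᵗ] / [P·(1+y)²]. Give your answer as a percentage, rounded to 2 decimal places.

+8.58%

With y = 0.034:
  t   CF        PV=CF/(1+0.034)^t    t·PV        t(t+1)·PV
  1       350.00       338.4913       338.4913         676.9826
  2       350.00       327.3610       654.7220       1,964.1661
  3       350.00       316.5967       949.7902       3,799.1608
  4       350.00       306.1864     1,224.7456       6,123.7279
  5     5,350.00     4,526.3808    22,631.9040     135,791.4241
  Σ                  5,815.0162    25,799.6531     148,355.4615
P = 5,815.0162; D_Mac = 4.43673 yrs; D_mod = 4.29084 yrs; C = 23.86226.
Duration effect: -4.29084 × (-0.019) = +0.081526
Convexity effect: 0.5 × 23.86226 × (-0.019)² = +0.0043071
ΔP/P ≈ +0.081526 + 0.0043071 = +0.085833 = +8.5833%.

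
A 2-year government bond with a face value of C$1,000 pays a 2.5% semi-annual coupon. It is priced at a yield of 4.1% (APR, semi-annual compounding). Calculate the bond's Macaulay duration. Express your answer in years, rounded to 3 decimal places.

1.963 years

Periodic yield y = 0.0205. Discount each cash flow and weight by its period:
  t   CF        PV=CF/(1+0.0205)^t    t·PV
  1        12.50        12.2489        12.2489
  2        12.50        12.0028        24.0057
  3        12.50        11.7617        35.2852
  4     1,012.50       933.5616     3,734.2465
  Σ                    969.5751     3,805.7863
Price P = Σ PV = 969.5751.
Macaulay duration = Σ(t·PV) / P = 3,805.7863 / 969.5751 = 3.92521 half-year periods.
In years: 3.92521 / 2 = 1.96261 years.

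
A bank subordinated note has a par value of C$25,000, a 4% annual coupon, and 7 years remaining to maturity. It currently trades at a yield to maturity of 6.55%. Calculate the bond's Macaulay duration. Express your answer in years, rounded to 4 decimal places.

Periodic yield y = 0.0655. Discount each cash flow and weight by its year:
  t   CF        PV=CF/(1+0.0655)^t    t·PV
  1     1,000.00       938.5265       938.5265
  2     1,000.00       880.8320     1,761.6640
  3     1,000.00       826.6842     2,480.0526
  4     1,000.00       775.8650     3,103.4602
  5     1,000.00       728.1699     3,640.8496
  6     1,000.00       683.4068     4,100.4406
  7    26,000.00    16,676.2797   116,733.9576
  Σ                 21,509.7641   132,758.9511
Price P = Σ PV = 21,509.7641.
Macaulay duration = Σ(t·PV) / P = 132,758.9511 / 21,509.7641 = 6.17203 years.

6.1720 years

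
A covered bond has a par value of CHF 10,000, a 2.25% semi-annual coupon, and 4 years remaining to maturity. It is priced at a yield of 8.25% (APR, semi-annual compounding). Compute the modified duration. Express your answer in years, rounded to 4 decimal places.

Periodic yield y = 0.04125. First find Macaulay duration:
  t   CF        PV=CF/(1+0.04125)^t    t·PV
  1       112.50       108.0432       108.0432
  2       112.50       103.7630       207.5260
  3       112.50        99.6523       298.9570
  4       112.50        95.7045       382.8181
  5       112.50        91.9131       459.5655
  6       112.50        88.2719       529.6314
  7       112.50        84.7749       593.4245
  8    10,112.50     7,318.4384    58,547.5069
  Σ                  7,990.5614    61,127.4726
P = 7,990.5614; Macaulay duration = 61,127.4726 / 7,990.5614 = 7.64996 half-year periods = 3.82498 years.
Modified duration = D_Mac / (1 + y) = 3.82498 / 1.04125 = 3.67345 years.

3.6735 years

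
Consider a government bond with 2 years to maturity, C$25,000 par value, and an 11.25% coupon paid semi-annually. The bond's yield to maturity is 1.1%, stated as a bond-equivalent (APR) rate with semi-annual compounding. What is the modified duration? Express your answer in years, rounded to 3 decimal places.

Periodic yield y = 0.0055. First find Macaulay duration:
  t   CF        PV=CF/(1+0.0055)^t    t·PV
  1     1,406.25     1,398.5579     1,398.5579
  2     1,406.25     1,390.9079     2,781.8159
  3     1,406.25     1,383.2998     4,149.8994
  4    26,406.25    25,833.2134   103,332.8534
  Σ                 30,005.9790   111,663.1266
P = 30,005.9790; Macaulay duration = 111,663.1266 / 30,005.9790 = 3.72136 half-year periods = 1.86068 years.
Modified duration = D_Mac / (1 + y) = 1.86068 / 1.0055 = 1.85050 years.

1.851 years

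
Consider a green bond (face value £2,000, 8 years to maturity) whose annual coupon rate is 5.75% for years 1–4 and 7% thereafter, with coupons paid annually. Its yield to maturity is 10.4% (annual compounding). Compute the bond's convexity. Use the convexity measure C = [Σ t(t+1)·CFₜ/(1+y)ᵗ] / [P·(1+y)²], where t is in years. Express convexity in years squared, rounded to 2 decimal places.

With y = 0.104:
  t   CF        PV=CF/(1+0.104)^t    t·PV        t(t+1)·PV
  1       115.00       104.1667       104.1667         208.3333
  2       115.00        94.3539       188.7077         566.1232
  3       115.00        85.4655       256.3964       1,025.5855
  4       115.00        77.4144       309.6575       1,548.2873
  5       140.00        85.3656       426.8278       2,560.9667
  6       140.00        77.3239       463.9432       3,247.6026
  7       140.00        70.0397       490.2782       3,922.2254
  8     2,140.00       969.7531     7,758.0250      69,822.2247
  Σ                  1,563.8826     9,998.0024      82,901.3487
P = 1,563.8826.
Convexity = Σ t(t+1)·PV / [P·(1+y)²] = 82,901.3487 / (1,563.8826 × 1.218816) = 43.49299.

43.49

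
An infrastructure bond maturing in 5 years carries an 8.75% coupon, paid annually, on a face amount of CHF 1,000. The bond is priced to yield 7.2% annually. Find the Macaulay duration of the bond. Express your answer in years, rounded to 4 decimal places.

4.2822 years

Periodic yield y = 0.072. Discount each cash flow and weight by its year:
  t   CF        PV=CF/(1+0.072)^t    t·PV
  1        87.50        81.6231        81.6231
  2        87.50        76.1410       152.2820
  3        87.50        71.0270       213.0811
  4        87.50        66.2566       265.0263
  5     1,087.50       768.1665     3,840.8323
  Σ                  1,063.2142     4,552.8448
Price P = Σ PV = 1,063.2142.
Macaulay duration = Σ(t·PV) / P = 4,552.8448 / 1,063.2142 = 4.28215 years.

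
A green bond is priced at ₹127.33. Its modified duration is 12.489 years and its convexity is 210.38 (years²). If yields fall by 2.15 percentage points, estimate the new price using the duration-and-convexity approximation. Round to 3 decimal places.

Duration effect: -D_mod·Δy = -12.489 × (-0.0215) = +0.2685135
Convexity effect: ½·C·(Δy)² = 0.5 × 210.38 × (-0.0215)² = +0.0486240775
ΔP/P ≈ +0.2685135 + 0.0486240775 = +0.3171375775
New price ≈ 127.33 × (1 + 0.3171375775) = 167.711127743075.

₹167.711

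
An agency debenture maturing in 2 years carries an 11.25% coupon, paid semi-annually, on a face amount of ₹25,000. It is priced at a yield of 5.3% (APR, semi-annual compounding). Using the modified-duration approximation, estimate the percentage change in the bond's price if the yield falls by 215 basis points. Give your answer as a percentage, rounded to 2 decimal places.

Periodic yield y = 0.0265. Modified duration first:
  t   CF        PV=CF/(1+0.0265)^t    t·PV
  1     1,406.25     1,369.9464     1,369.9464
  2     1,406.25     1,334.5800     2,669.1601
  3     1,406.25     1,300.1267     3,900.3801
  4    26,406.25    23,783.2344    95,132.9375
  Σ                 27,787.8875   103,072.4241
P = 27,787.8875; D_Mac = 3.70926 half-year periods = 1.85463 yrs; D_mod = 1.85463/(1+0.0265) = 1.80675 yrs.
ΔP/P ≈ -D_mod · Δy = -1.80675 × (-0.0215) = +0.038845 = +3.8845%.

+3.88%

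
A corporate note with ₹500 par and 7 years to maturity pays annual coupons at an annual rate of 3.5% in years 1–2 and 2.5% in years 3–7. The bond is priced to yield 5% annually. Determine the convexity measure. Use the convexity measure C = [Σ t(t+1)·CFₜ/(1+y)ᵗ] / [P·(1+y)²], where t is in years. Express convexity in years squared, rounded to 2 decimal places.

With y = 0.05:
  t   CF        PV=CF/(1+0.05)^t    t·PV        t(t+1)·PV
  1        17.50        16.6667        16.6667          33.3333
  2        17.50        15.8730        31.7460          95.2381
  3        12.50        10.7980        32.3939         129.5756
  4        12.50        10.2838        41.1351         205.6756
  5        12.50         9.7941        48.9704         293.8223
  6        12.50         9.3277        55.9662         391.7631
  7       512.50       364.2242     2,549.5693      20,396.5542
  Σ                    436.9674     2,776.4475      21,545.9623
P = 436.9674.
Convexity = Σ t(t+1)·PV / [P·(1+y)²] = 21,545.9623 / (436.9674 × 1.102500) = 44.72376.

44.72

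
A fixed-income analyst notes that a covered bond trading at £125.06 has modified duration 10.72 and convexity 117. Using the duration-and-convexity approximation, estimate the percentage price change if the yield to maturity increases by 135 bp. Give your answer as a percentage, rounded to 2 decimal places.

Duration effect: -D_mod·Δy = -10.72 × (+0.0135) = -0.144720
Convexity effect: ½·C·(Δy)² = 0.5 × 117 × (0.0135)² = +0.010661625
ΔP/P ≈ -0.144720 + 0.010661625 = -0.134058375
= -13.4058375%.

-13.41%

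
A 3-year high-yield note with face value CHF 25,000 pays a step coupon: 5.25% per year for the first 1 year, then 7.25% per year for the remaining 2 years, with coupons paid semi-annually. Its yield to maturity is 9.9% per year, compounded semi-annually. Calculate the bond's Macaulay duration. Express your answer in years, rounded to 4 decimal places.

2.7797 years

Periodic yield y = 0.0495. Discount each cash flow and weight by its period:
  t   CF        PV=CF/(1+0.0495)^t    t·PV
  1       656.25       625.2978       625.2978
  2       656.25       595.8054     1,191.6108
  3       906.25       783.9723     2,351.9168
  4       906.25       746.9960     2,987.9838
  5       906.25       711.7637     3,558.8183
  6    25,906.25    19,386.9681   116,321.8083
  Σ                 22,850.8031   127,037.4357
Price P = Σ PV = 22,850.8031.
Macaulay duration = Σ(t·PV) / P = 127,037.4357 / 22,850.8031 = 5.55943 half-year periods.
In years: 5.55943 / 2 = 2.77971 years.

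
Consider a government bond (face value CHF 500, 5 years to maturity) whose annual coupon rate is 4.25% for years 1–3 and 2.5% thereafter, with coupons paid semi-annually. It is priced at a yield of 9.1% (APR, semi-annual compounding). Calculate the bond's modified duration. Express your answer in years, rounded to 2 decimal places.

Periodic yield y = 0.0455. First find Macaulay duration:
  t   CF        PV=CF/(1+0.0455)^t    t·PV
  1       10.625        10.1626        10.1626
  2       10.625         9.7203        19.4407
  3       10.625         9.2973        27.8919
  4       10.625         8.8927        35.5707
  5       10.625         8.5057        42.5284
  6       10.625         8.1355        48.8131
  7        6.250         4.5773        32.0413
  8        6.250         4.3781        35.0250
  9        6.250         4.1876        37.6883
  10     506.250       324.4327     3,244.3273
  Σ                    392.2899     3,533.4891
P = 392.2899; Macaulay duration = 3,533.4891 / 392.2899 = 9.00734 half-year periods = 4.50367 years.
Modified duration = D_Mac / (1 + y) = 4.50367 / 1.0455 = 4.30767 years.

4.31 years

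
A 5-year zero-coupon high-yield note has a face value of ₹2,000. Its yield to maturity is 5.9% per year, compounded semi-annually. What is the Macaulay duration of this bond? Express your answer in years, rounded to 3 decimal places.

A zero-coupon bond has a single cash flow at maturity, so its Macaulay duration equals its maturity: 5 years.
(Equivalently: 10 semi-annual periods ÷ 2 = 5 years.)

5.000 years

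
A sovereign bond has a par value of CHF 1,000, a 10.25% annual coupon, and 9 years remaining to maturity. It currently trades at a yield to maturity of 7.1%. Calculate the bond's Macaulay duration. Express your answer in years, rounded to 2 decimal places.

6.54 years

Periodic yield y = 0.071. Discount each cash flow and weight by its year:
  t   CF        PV=CF/(1+0.071)^t    t·PV
  1       102.50        95.7049        95.7049
  2       102.50        89.3604       178.7207
  3       102.50        83.4364       250.3091
  4       102.50        77.9051       311.6205
  5       102.50        72.7405       363.7027
  6       102.50        67.9183       407.5100
  7       102.50        63.4158       443.9107
  8       102.50        59.2118       473.6942
  9     1,102.50       594.6663     5,351.9971
  Σ                  1,204.3596     7,877.1700
Price P = Σ PV = 1,204.3596.
Macaulay duration = Σ(t·PV) / P = 7,877.1700 / 1,204.3596 = 6.54055 years.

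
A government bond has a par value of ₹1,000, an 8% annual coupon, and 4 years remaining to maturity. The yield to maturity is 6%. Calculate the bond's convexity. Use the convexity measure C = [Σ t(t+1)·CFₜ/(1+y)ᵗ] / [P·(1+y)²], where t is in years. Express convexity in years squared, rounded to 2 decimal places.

15.39

With y = 0.06:
  t   CF        PV=CF/(1+0.06)^t    t·PV        t(t+1)·PV
  1        80.00        75.4717        75.4717         150.9434
  2        80.00        71.1997       142.3994         427.1983
  3        80.00        67.1695       201.5086         806.0345
  4     1,080.00       855.4612     3,421.8446      17,109.2231
  Σ                  1,069.3021     3,841.2244      18,493.3993
P = 1,069.3021.
Convexity = Σ t(t+1)·PV / [P·(1+y)²] = 18,493.3993 / (1,069.3021 × 1.123600) = 15.39234.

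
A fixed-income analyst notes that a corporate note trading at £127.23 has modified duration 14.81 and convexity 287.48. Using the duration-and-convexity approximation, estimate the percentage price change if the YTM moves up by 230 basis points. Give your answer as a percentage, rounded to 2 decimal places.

-26.46%

Duration effect: -D_mod·Δy = -14.81 × (+0.023) = -0.340630
Convexity effect: ½·C·(Δy)² = 0.5 × 287.48 × (0.023)² = +0.07603846
ΔP/P ≈ -0.340630 + 0.07603846 = -0.26459154
= -26.459154%.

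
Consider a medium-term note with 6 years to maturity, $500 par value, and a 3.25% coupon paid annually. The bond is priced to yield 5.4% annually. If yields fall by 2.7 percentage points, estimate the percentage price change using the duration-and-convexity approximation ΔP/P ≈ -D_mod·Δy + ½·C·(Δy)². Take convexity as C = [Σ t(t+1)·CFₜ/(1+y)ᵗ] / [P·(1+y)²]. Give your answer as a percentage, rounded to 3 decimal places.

With y = 0.054:
  t   CF        PV=CF/(1+0.054)^t    t·PV        t(t+1)·PV
  1        16.25        15.4175        15.4175          30.8349
  2        16.25        14.6276        29.2551          87.7654
  3        16.25        13.8781        41.6344         166.5378
  4        16.25        13.1671        52.6685         263.3425
  5        16.25        12.4925        62.4626         374.7758
  6       516.25       376.5446     2,259.2675      15,814.8723
  Σ                    446.1274     2,460.7056      16,738.1287
P = 446.1274; D_Mac = 5.51570 yrs; D_mod = 5.23311 yrs; C = 33.77278.
Duration effect: -5.23311 × (-0.027) = +0.141294
Convexity effect: 0.5 × 33.77278 × (-0.027)² = +0.0123102
ΔP/P ≈ +0.141294 + 0.0123102 = +0.153604 = +15.3604%.

+15.360%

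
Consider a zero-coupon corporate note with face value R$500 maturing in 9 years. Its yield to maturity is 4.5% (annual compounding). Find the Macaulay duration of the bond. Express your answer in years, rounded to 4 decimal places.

A zero-coupon bond has a single cash flow at maturity, so its Macaulay duration equals its maturity: 9 years.

9.0000 years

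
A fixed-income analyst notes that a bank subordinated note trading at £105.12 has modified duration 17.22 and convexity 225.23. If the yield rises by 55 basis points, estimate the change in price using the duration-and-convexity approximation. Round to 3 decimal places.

Duration effect: -D_mod·Δy = -17.22 × (+0.0055) = -0.094710
Convexity effect: ½·C·(Δy)² = 0.5 × 225.23 × (0.0055)² = +0.00340660375
ΔP/P ≈ -0.094710 + 0.00340660375 = -0.09130339625
ΔP ≈ 105.12 × (-0.09130339625) = -9.5978130138.

-£9.598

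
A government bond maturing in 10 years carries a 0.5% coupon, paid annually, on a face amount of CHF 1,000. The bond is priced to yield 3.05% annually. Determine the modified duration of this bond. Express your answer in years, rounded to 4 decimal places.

Periodic yield y = 0.0305. First find Macaulay duration:
  t   CF        PV=CF/(1+0.0305)^t    t·PV
  1         5.00         4.8520         4.8520
  2         5.00         4.7084         9.4168
  3         5.00         4.5691        13.7072
  4         5.00         4.4338        17.7353
  5         5.00         4.3026        21.5130
  6         5.00         4.1752        25.0515
  7         5.00         4.0517        28.3617
  8         5.00         3.9318        31.4540
  9         5.00         3.8154        34.3384
  10    1,005.00       744.1939     7,441.9389
  Σ                    783.0338     7,628.3687
P = 783.0338; Macaulay duration = 7,628.3687 / 783.0338 = 9.74207 years.
Modified duration = D_Mac / (1 + y) = 9.74207 / 1.0305 = 9.45373 years.

9.4537 years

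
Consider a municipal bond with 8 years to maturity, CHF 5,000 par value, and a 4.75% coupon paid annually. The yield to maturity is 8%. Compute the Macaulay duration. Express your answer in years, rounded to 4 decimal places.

Periodic yield y = 0.08. Discount each cash flow and weight by its year:
  t   CF        PV=CF/(1+0.08)^t    t·PV
  1       237.50       219.9074       219.9074
  2       237.50       203.6180       407.2359
  3       237.50       188.5352       565.6055
  4       237.50       174.5696       698.2784
  5       237.50       161.6385       808.1925
  6       237.50       149.6653       897.9917
  7       237.50       138.5790       970.0528
  8     5,237.50     2,829.6583    22,637.2663
  Σ                  4,066.1712    27,204.5305
Price P = Σ PV = 4,066.1712.
Macaulay duration = Σ(t·PV) / P = 27,204.5305 / 4,066.1712 = 6.69045 years.

6.6905 years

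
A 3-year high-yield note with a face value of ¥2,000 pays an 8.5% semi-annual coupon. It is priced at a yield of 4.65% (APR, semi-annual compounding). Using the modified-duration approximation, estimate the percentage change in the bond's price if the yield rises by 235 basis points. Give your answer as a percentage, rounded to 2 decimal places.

Periodic yield y = 0.02325. Modified duration first:
  t   CF        PV=CF/(1+0.02325)^t    t·PV
  1        85.00        83.0687        83.0687
  2        85.00        81.1812       162.3624
  3        85.00        79.3366       238.0098
  4        85.00        77.5340       310.1358
  5        85.00        75.7722       378.8612
  6     2,085.00     1,816.4169    10,898.5015
  Σ                  2,213.3096    12,070.9394
P = 2,213.3096; D_Mac = 5.45380 half-year periods = 2.72690 yrs; D_mod = 2.72690/(1+0.02325) = 2.66494 yrs.
ΔP/P ≈ -D_mod · Δy = -2.66494 × (+0.0235) = -0.062626 = -6.2626%.

-6.26%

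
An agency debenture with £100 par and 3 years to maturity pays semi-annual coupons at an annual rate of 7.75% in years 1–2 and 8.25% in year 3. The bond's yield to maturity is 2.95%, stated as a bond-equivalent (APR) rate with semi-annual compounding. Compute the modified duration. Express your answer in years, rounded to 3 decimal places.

2.713 years

Periodic yield y = 0.01475. First find Macaulay duration:
  t   CF        PV=CF/(1+0.01475)^t    t·PV
  1        3.875         3.8187         3.8187
  2        3.875         3.7632         7.5263
  3        3.875         3.7085        11.1254
  4        3.875         3.6546        14.6183
  5        4.125         3.8338        19.1690
  6      104.125        95.3676       572.2053
  Σ                    114.1462       628.4630
P = 114.1462; Macaulay duration = 628.4630 / 114.1462 = 5.50577 half-year periods = 2.75289 years.
Modified duration = D_Mac / (1 + y) = 2.75289 / 1.01475 = 2.71287 years.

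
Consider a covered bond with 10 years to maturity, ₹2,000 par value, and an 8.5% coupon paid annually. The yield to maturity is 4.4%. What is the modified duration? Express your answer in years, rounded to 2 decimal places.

7.21 years

Periodic yield y = 0.044. First find Macaulay duration:
  t   CF        PV=CF/(1+0.044)^t    t·PV
  1       170.00       162.8352       162.8352
  2       170.00       155.9725       311.9449
  3       170.00       149.3989       448.1967
  4       170.00       143.1024       572.4096
  5       170.00       137.0713       685.3563
  6       170.00       131.2943       787.7659
  7       170.00       125.7608       880.3259
  8       170.00       120.4606       963.6846
  9       170.00       115.3837     1,038.4532
  10    2,170.00     1,410.7652    14,107.6523
  Σ                  2,652.0449    19,958.6248
P = 2,652.0449; Macaulay duration = 19,958.6248 / 2,652.0449 = 7.52575 years.
Modified duration = D_Mac / (1 + y) = 7.52575 / 1.044 = 7.20857 years.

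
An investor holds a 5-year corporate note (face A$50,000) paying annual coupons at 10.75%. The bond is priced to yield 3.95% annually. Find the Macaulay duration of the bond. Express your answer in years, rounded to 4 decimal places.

4.2360 years

Periodic yield y = 0.0395. Discount each cash flow and weight by its year:
  t   CF        PV=CF/(1+0.0395)^t    t·PV
  1     5,375.00     5,170.7552     5,170.7552
  2     5,375.00     4,974.2714     9,948.5429
  3     5,375.00     4,785.2539    14,355.7618
  4     5,375.00     4,603.4189    18,413.6755
  5    55,375.00    45,623.7807   228,118.9034
  Σ                 65,157.4801   276,007.6387
Price P = Σ PV = 65,157.4801.
Macaulay duration = Σ(t·PV) / P = 276,007.6387 / 65,157.4801 = 4.23601 years.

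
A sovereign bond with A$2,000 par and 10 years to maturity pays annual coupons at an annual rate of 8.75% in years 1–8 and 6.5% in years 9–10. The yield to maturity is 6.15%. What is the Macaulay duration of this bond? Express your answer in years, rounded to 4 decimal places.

Periodic yield y = 0.0615. Discount each cash flow and weight by its year:
  t   CF        PV=CF/(1+0.0615)^t    t·PV
  1       175.00       164.8610       164.8610
  2       175.00       155.3095       310.6190
  3       175.00       146.3114       438.9341
  4       175.00       137.8345       551.3382
  5       175.00       129.8488       649.2442
  6       175.00       122.3258       733.9548
  7       175.00       115.2386       806.6704
  8       175.00       108.5621       868.4965
  9       130.00        75.9737       683.7634
  10    2,130.00     1,172.6803    11,726.8027
  Σ                  2,328.9458    16,934.6842
Price P = Σ PV = 2,328.9458.
Macaulay duration = Σ(t·PV) / P = 16,934.6842 / 2,328.9458 = 7.27139 years.

7.2714 years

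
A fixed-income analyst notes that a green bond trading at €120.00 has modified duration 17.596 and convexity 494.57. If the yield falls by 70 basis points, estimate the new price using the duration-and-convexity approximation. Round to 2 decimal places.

€136.23

Duration effect: -D_mod·Δy = -17.596 × (-0.007) = +0.123172
Convexity effect: ½·C·(Δy)² = 0.5 × 494.57 × (-0.007)² = +0.012116965
ΔP/P ≈ +0.123172 + 0.012116965 = +0.135288965
New price ≈ 120.00 × (1 + 0.135288965) = 136.2346758.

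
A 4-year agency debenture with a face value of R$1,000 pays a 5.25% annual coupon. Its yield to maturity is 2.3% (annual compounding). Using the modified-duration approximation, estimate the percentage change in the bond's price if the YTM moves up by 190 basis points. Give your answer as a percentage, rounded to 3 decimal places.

Periodic yield y = 0.023. Modified duration first:
  t   CF        PV=CF/(1+0.023)^t    t·PV
  1        52.50        51.3196        51.3196
  2        52.50        50.1658       100.3317
  3        52.50        49.0380       147.1139
  4     1,052.50       960.9916     3,843.9662
  Σ                  1,111.5150     4,142.7314
P = 1,111.5150; D_Mac = 3.72710 yrs; D_mod = 3.72710/(1+0.023) = 3.64331 yrs.
ΔP/P ≈ -D_mod · Δy = -3.64331 × (+0.019) = -0.069223 = -6.9223%.

-6.922%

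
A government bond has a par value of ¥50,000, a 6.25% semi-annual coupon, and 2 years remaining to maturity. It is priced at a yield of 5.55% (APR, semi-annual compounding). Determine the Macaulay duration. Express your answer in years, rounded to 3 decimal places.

Periodic yield y = 0.02775. Discount each cash flow and weight by its period:
  t   CF        PV=CF/(1+0.02775)^t    t·PV
  1     1,562.50     1,520.3114     1,520.3114
  2     1,562.50     1,479.2618     2,958.5237
  3     1,562.50     1,439.3207     4,317.9621
  4    51,562.50    46,215.1135   184,860.4541
  Σ                 50,654.0074   193,657.2512
Price P = Σ PV = 50,654.0074.
Macaulay duration = Σ(t·PV) / P = 193,657.2512 / 50,654.0074 = 3.82314 half-year periods.
In years: 3.82314 / 2 = 1.91157 years.

1.912 years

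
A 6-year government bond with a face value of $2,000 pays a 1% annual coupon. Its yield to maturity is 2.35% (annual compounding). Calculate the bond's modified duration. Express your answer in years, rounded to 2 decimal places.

5.71 years

Periodic yield y = 0.0235. First find Macaulay duration:
  t   CF        PV=CF/(1+0.0235)^t    t·PV
  1        20.00        19.5408        19.5408
  2        20.00        19.0921        38.1843
  3        20.00        18.6538        55.9613
  4        20.00        18.2255        72.9019
  5        20.00        17.8070        89.0350
  6     2,020.00     1,757.2125    10,543.2751
  Σ                  1,850.5317    10,818.8983
P = 1,850.5317; Macaulay duration = 10,818.8983 / 1,850.5317 = 5.84637 years.
Modified duration = D_Mac / (1 + y) = 5.84637 / 1.0235 = 5.71214 years.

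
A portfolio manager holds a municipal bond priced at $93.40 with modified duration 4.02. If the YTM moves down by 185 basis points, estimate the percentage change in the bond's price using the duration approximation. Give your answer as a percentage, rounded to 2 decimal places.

Duration approximation: ΔP/P ≈ -D_mod · Δy = -4.02 × (-0.0185) = +0.074370.
As a percentage: +7.4370%.

+7.44%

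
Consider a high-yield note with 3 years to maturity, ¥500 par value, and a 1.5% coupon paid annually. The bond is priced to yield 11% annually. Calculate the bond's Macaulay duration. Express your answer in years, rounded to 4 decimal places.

Periodic yield y = 0.11. Discount each cash flow and weight by its year:
  t   CF        PV=CF/(1+0.11)^t    t·PV
  1         7.50         6.7568         6.7568
  2         7.50         6.0872        12.1743
  3       507.50       371.0796     1,113.2389
  Σ                    383.9236     1,132.1700
Price P = Σ PV = 383.9236.
Macaulay duration = Σ(t·PV) / P = 1,132.1700 / 383.9236 = 2.94895 years.

2.9489 years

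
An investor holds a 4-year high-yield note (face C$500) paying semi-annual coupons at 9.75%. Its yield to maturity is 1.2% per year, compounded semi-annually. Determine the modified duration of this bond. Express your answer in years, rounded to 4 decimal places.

3.4762 years

Periodic yield y = 0.006. First find Macaulay duration:
  t   CF        PV=CF/(1+0.006)^t    t·PV
  1       24.375        24.2296        24.2296
  2       24.375        24.0851        48.1702
  3       24.375        23.9415        71.8244
  4       24.375        23.7987        95.1947
  5       24.375        23.6567       118.2837
  6       24.375        23.5156       141.0938
  7       24.375        23.3754       163.6277
  8      524.375       499.8712     3,998.9698
  Σ                    666.4738     4,661.3938
P = 666.4738; Macaulay duration = 4,661.3938 / 666.4738 = 6.99411 half-year periods = 3.49706 years.
Modified duration = D_Mac / (1 + y) = 3.49706 / 1.006 = 3.47620 years.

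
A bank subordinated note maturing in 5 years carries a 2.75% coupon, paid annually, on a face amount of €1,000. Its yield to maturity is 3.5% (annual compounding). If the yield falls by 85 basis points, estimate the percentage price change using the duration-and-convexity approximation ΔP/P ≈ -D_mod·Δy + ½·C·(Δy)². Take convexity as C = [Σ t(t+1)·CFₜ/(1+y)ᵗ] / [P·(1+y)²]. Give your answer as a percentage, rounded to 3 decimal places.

With y = 0.035:
  t   CF        PV=CF/(1+0.035)^t    t·PV        t(t+1)·PV
  1        27.50        26.5700        26.5700          53.1401
  2        27.50        25.6715        51.3431         154.0293
  3        27.50        24.8034        74.4103         297.6411
  4        27.50        23.9647        95.8586         479.2932
  5     1,027.50       865.1274     4,325.6371      25,953.8229
  Σ                    966.1371     4,573.8192      26,937.9265
P = 966.1371; D_Mac = 4.73413 yrs; D_mod = 4.57404 yrs; C = 26.02823.
Duration effect: -4.57404 × (-0.0085) = +0.038879
Convexity effect: 0.5 × 26.02823 × (-0.0085)² = +0.0009403
ΔP/P ≈ +0.038879 + 0.0009403 = +0.039820 = +3.9820%.

+3.982%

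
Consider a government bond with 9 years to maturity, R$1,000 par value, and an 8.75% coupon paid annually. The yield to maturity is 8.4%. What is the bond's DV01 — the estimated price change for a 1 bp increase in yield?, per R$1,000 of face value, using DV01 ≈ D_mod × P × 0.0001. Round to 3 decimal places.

Periodic yield y = 0.084.
  t   CF        PV=CF/(1+0.084)^t    t·PV
  1        87.50        80.7196        80.7196
  2        87.50        74.4645       148.9291
  3        87.50        68.6942       206.0827
  4        87.50        63.3711       253.4842
  5        87.50        58.4604       292.3019
  6        87.50        53.9302       323.5814
  7        87.50        49.7511       348.2580
  8        87.50        45.8959       367.1671
  9     1,087.50       526.2180     4,735.9623
  Σ                  1,021.5051     6,756.4863
P = 1,021.5051; D_Mac = 6.61425 yrs; D_mod = 6.10170 yrs.
DV01 ≈ 6.10170 × 1,021.5051 × 0.0001 = 0.623292.

R$0.623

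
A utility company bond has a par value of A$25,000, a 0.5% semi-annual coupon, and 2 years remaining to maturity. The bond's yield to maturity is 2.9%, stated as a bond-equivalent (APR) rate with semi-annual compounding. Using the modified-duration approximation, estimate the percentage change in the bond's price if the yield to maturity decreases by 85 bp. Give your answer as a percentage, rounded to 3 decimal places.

+1.669%

Periodic yield y = 0.0145. Modified duration first:
  t   CF        PV=CF/(1+0.0145)^t    t·PV
  1        62.50        61.6067        61.6067
  2        62.50        60.7262       121.4523
  3        62.50        59.8582       179.5747
  4    25,062.50    23,660.0787    94,640.3147
  Σ                 23,842.2698    95,002.9485
P = 23,842.2698; D_Mac = 3.98464 half-year periods = 1.99232 yrs; D_mod = 1.99232/(1+0.0145) = 1.96385 yrs.
ΔP/P ≈ -D_mod · Δy = -1.96385 × (-0.0085) = +0.016693 = +1.6693%.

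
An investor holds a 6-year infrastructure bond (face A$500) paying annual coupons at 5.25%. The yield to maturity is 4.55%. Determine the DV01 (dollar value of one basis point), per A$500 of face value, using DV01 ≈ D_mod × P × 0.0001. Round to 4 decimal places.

A$0.2633

Periodic yield y = 0.0455.
  t   CF        PV=CF/(1+0.0455)^t    t·PV
  1        26.25        25.1076        25.1076
  2        26.25        24.0149        48.0298
  3        26.25        22.9698        68.9094
  4        26.25        21.9702        87.8806
  5        26.25        21.0140       105.0701
  6       526.25       402.9470     2,417.6818
  Σ                    518.0235     2,752.6793
P = 518.0235; D_Mac = 5.31381 yrs; D_mod = 5.08256 yrs.
DV01 ≈ 5.08256 × 518.0235 × 0.0001 = 0.263288.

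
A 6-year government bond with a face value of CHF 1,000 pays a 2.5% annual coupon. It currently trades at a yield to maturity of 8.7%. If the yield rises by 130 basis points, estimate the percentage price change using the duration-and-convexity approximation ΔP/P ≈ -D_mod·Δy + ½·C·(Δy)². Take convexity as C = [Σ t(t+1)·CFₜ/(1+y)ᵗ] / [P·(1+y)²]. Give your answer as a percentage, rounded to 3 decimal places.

-6.388%

With y = 0.087:
  t   CF        PV=CF/(1+0.087)^t    t·PV        t(t+1)·PV
  1        25.00        22.9991        22.9991          45.9982
  2        25.00        21.1583        42.3166         126.9498
  3        25.00        19.4649        58.3946         233.5784
  4        25.00        17.9070        71.6278         358.1392
  5        25.00        16.4737        82.3687         494.2123
  6     1,025.00       621.3647     3,728.1884      26,097.3188
  Σ                    719.3677     4,005.8952      27,356.1967
P = 719.3677; D_Mac = 5.56863 yrs; D_mod = 5.12294 yrs; C = 32.18442.
Duration effect: -5.12294 × (+0.013) = -0.066598
Convexity effect: 0.5 × 32.18442 × (0.013)² = +0.0027196
ΔP/P ≈ -0.066598 + 0.0027196 = -0.063879 = -6.3879%.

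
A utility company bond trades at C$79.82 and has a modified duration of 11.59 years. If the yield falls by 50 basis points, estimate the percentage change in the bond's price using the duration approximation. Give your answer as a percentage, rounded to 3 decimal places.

+5.795%

Duration approximation: ΔP/P ≈ -D_mod · Δy = -11.59 × (-0.005) = +0.057950.
As a percentage: +5.7950%.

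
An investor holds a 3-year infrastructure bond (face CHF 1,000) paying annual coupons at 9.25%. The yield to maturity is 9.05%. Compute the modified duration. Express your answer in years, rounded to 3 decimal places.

Periodic yield y = 0.0905. First find Macaulay duration:
  t   CF        PV=CF/(1+0.0905)^t    t·PV
  1        92.50        84.8235        84.8235
  2        92.50        77.7840       155.5680
  3     1,092.50       842.4506     2,527.3518
  Σ                  1,005.0581     2,767.7433
P = 1,005.0581; Macaulay duration = 2,767.7433 / 1,005.0581 = 2.75381 years.
Modified duration = D_Mac / (1 + y) = 2.75381 / 1.0905 = 2.52528 years.

2.525 years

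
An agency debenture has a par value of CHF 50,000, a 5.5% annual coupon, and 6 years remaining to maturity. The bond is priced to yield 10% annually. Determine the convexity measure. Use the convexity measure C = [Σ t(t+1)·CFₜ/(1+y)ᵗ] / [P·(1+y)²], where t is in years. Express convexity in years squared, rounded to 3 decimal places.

With y = 0.1:
  t   CF        PV=CF/(1+0.1)^t    t·PV        t(t+1)·PV
  1     2,750.00     2,500.0000     2,500.0000       5,000.0000
  2     2,750.00     2,272.7273     4,545.4545      13,636.3636
  3     2,750.00     2,066.1157     6,198.3471      24,793.3884
  4     2,750.00     1,878.2870     7,513.1480      37,565.7400
  5     2,750.00     1,707.5336     8,537.6682      51,226.0092
  6    52,750.00    29,775.9998   178,655.9989   1,250,591.9920
  Σ                 40,200.6634   207,950.6167   1,382,813.4933
P = 40,200.6634.
Convexity = Σ t(t+1)·PV / [P·(1+y)²] = 1,382,813.4933 / (40,200.6634 × 1.210000) = 28.42792.

28.428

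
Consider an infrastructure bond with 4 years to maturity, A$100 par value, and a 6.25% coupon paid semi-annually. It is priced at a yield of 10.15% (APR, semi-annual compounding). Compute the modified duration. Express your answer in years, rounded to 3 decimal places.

3.395 years

Periodic yield y = 0.05075. First find Macaulay duration:
  t   CF        PV=CF/(1+0.05075)^t    t·PV
  1        3.125         2.9741         2.9741
  2        3.125         2.8304         5.6608
  3        3.125         2.6937         8.0811
  4        3.125         2.5636        10.2545
  5        3.125         2.4398        12.1990
  6        3.125         2.3220        13.9317
  7        3.125         2.2098        15.4686
  8      103.125        69.4015       555.2119
  Σ                     87.4349       623.7817
P = 87.4349; Macaulay duration = 623.7817 / 87.4349 = 7.13425 half-year periods = 3.56712 years.
Modified duration = D_Mac / (1 + y) = 3.56712 / 1.05075 = 3.39483 years.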